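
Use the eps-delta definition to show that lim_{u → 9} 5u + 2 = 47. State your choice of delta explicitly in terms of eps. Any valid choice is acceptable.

Let eps > 0 be given. We need delta > 0 so that 0 < |u − 9| < delta implies |(5u + 2) − 47| < eps.
Since (5u + 2) − 47 = 5(u − 9), we have |(5u + 2) − 47| = 5|u − 9|.
So 5|u − 9| < eps exactly when |u − 9| < eps/5.
Choosing delta = eps/5 gives |(5u + 2) − 47| = 5|u − 9| < eps whenever |u − 9| < delta.

delta = eps/5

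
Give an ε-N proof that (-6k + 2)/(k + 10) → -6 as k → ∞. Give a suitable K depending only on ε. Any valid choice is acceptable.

K = 62/ε

Let ε > 0. For k ≥ 1, |(-6k + 2)/(k + 10) + 6| = |62|/((k + 10)) = 62/((k + 10)).
Since k + 10 ≥ k for k ≥ 1, this is ≤ 62/(k) = 62/k.
So |(-6k + 2)/(k + 10) + 6| < ε whenever k > 62/ε.
Take K = 62/ε. If k > K then |(-6k + 2)/(k + 10) + 6| ≤ 62/k < ε.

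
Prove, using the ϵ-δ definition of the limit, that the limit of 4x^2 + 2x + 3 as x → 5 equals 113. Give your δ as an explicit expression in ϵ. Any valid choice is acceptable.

δ = min(2, ϵ/50)

Let ϵ > 0. We want δ > 0 such that 0 < |x − 5| < δ implies |(4x^2 + 2x + 3) − 113| < ϵ.
(4x^2 + 2x + 3) − 113 = 4x^2 + 2x - 110 = (x − 5)(4x + 22).
So |(4x^2 + 2x + 3) − 113| = |x − 5|·|4x + 22|.
Assume first that |x − 5| < 2, so |x| < 7. Then |4x + 22| ≤ 4·7 + 22 = 50.
Hence |(4x^2 + 2x + 3) − 113| ≤ 50|x − 5| < ϵ provided |x − 5| < ϵ/50.
Take δ = min(2, ϵ/50). Then 0 < |x − 5| < δ gives both |x − 5| < 2 and |x − 5| < ϵ/50, so |(4x^2 + 2x + 3) − 113| < ϵ.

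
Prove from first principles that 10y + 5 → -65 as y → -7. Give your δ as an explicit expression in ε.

δ = ε/10

Fix ε > 0. We need δ > 0 so that 0 < |y + 7| < δ implies |(10y + 5) + 65| < ε.
|(10y + 5) + 65| = |10y + 70| = 10|y + 7|.
So 10|y + 7| < ε exactly when |y + 7| < ε/10.
Choosing δ = ε/10 gives |(10y + 5) + 65| = 10|y + 7| < ε whenever |y + 7| < δ.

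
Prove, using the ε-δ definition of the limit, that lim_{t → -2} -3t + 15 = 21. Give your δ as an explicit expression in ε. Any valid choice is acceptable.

δ = ε/3

Let ε > 0. We need δ > 0 so that 0 < |t + 2| < δ implies |(-3t + 15) − 21| < ε.
Since (-3t + 15) − 21 = -3(t + 2), we have |(-3t + 15) − 21| = 3|t + 2|.
So 3|t + 2| < ε exactly when |t + 2| < ε/3.
Take δ = ε/3. If 0 < |t + 2| < δ then |(-3t + 15) − 21| = 3|t + 2| < 3·(ε/3) = ε.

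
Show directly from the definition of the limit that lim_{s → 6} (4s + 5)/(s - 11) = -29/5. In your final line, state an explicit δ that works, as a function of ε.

δ = min(5/2, (25/98)ε)

Let ε > 0. We want δ > 0 with 0 < |s − 6| < δ ⇒ |(4s + 5)/(s - 11) + 29/5| < ε.
Combining over a common denominator, (4s + 5)/(s - 11) + 29/5 = [(4s + 5)·(-5) − 29·(s - 11)] / [(-5)·(s - 11)] = -49(s − 6) / ((-5)(s - 11)).
So |(4s + 5)/(s - 11) + 29/5| = 49|s − 6| / (5·|s − 11|).
Restrict δ ≤ 5/2. Then |s − 6| < 5/2 gives |s − 11| = |(s − 6) + (-5)| ≥ 5 − 5/2 = 5/2.
Hence |(4s + 5)/(s - 11) + 29/5| < 49|s − 6|/(5·(5/2)) = (98/25)|s − 6|, which is < ε once |s − 6| < (25/98)ε.
Take δ = min(5/2, (25/98)ε). Then 0 < |s − 6| < δ forces both bounds, so |(4s + 5)/(s - 11) + 29/5| < ε.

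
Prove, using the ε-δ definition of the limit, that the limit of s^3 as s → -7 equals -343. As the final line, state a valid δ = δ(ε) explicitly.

δ = min(2, ε/193)

Fix ε > 0. We seek δ > 0 with 0 < |s + 7| < δ ⇒ |s^3 + 343| < ε.
Factor: s^3 + 343 = (s + 7)(s^2 - 7s + 49), so |s^3 + 343| = |s + 7|·|s^2 - 7s + 49|.
Restrict δ ≤ 2. Then |s + 7| < 2 gives |s| < 9, so by the triangle inequality |s^2 - 7s + 49| ≤ 9^2 + 7·9 + 49 = 193.
Hence |s^3 + 343| ≤ 193|s + 7|, which is < ε once |s + 7| < ε/193.
Take δ = min(2, ε/193). If 0 < |s + 7| < δ then both bounds hold and |s^3 + 343| ≤ 193|s + 7| < 193·(ε/193) = ε.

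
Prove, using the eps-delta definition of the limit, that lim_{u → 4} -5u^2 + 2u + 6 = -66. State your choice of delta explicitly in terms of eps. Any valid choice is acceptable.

delta = min(2, eps/48)

Let eps > 0 be given. We want delta > 0 such that 0 < |u − 4| < delta implies |(-5u^2 + 2u + 6) + 66| < eps.
(-5u^2 + 2u + 6) + 66 = -5u^2 + 2u + 72 = (u − 4)(-5u - 18).
So |(-5u^2 + 2u + 6) + 66| = |u − 4|·|-5u - 18|.
Assume first that |u − 4| < 2, so |u| < 6. Then |-5u - 18| ≤ 5·6 + 18 = 48.
Hence |(-5u^2 + 2u + 6) + 66| ≤ 48|u − 4| < eps provided |u − 4| < eps/48.
Take delta = min(2, eps/48). Then 0 < |u − 4| < delta gives both |u − 4| < 2 and |u − 4| < eps/48, so |(-5u^2 + 2u + 6) + 66| < eps.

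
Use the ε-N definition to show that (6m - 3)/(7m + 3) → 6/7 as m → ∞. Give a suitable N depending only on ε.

N = (39/49)/ε

Suppose ε > 0. For m ≥ 1, |(6m - 3)/(7m + 3) − (6/7)| = |-39|/(7(7m + 3)) = 39/(7(7m + 3)).
Since 7m + 3 ≥ 7m for m ≥ 1, this is ≤ 39/(7·7m) = (39/49)/m.
So |(6m - 3)/(7m + 3) − (6/7)| < ε whenever m > (39/49)/ε.
Take N = (39/49)/ε. If m > N then |(6m - 3)/(7m + 3) − (6/7)| ≤ (39/49)/m < ε.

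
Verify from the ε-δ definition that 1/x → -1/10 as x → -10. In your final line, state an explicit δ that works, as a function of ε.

Let ε > 0. We seek δ > 0 such that 0 < |x + 10| < δ implies |1/x + 1/10| < ε.
|1/x + 1/10| = |-10 − x|/(10·|x|) = |x + 10|/(10|x|).
Restrict δ ≤ 5. Then |x + 10| < 5 gives |x| > 5, so 10|x| > 50.
Then |1/x + 1/10| < |x + 10|/50, which is < ε when |x + 10| < 50ε.
Take δ = min(5, 50ε). Then 0 < |x + 10| < δ gives both |x + 10| < 5 and |x + 10| < 50ε, so |1/x + 1/10| < ε.

δ = min(5, 50ε)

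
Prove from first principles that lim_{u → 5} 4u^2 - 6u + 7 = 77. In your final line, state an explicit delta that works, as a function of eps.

Fix eps > 0. We want delta > 0 such that 0 < |u − 5| < delta implies |(4u^2 - 6u + 7) − 77| < eps.
(4u^2 - 6u + 7) − 77 = 4u^2 - 6u - 70 = (u − 5)(4u + 14).
So |(4u^2 - 6u + 7) − 77| = |u − 5|·|4u + 14|.
Assume first that |u − 5| < 2, so |u| < 7. Then |4u + 14| ≤ 4·7 + 14 = 42.
Hence |(4u^2 - 6u + 7) − 77| ≤ 42|u − 5| < eps provided |u − 5| < eps/42.
Choosing delta = min(2, eps/42) ensures both conditions, hence |(4u^2 - 6u + 7) − 77| < eps.

delta = min(2, eps/42)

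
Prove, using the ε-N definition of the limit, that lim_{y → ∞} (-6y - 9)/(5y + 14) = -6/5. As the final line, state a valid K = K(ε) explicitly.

Let ε > 0 be given. We seek K > 0 such that y > K implies |(-6y - 9)/(5y + 14) + 6/5| < ε.
(-6y - 9)/(5y + 14) + 6/5 = (5(-6y - 9) − (-6)(5y + 14)) / (5(5y + 14)) = 39/(5(5y + 14)).
For y > 0 we have 5y + 14 > 5y, so |(-6y - 9)/(5y + 14) + 6/5| = 39/(5(5y + 14)) < 39/(5·5y) = (39/25)/y.
Thus |(-6y - 9)/(5y + 14) + 6/5| < ε whenever y > (39/25)/ε.
Take K = (39/25)/ε. If y > K then |(-6y - 9)/(5y + 14) + 6/5| < (39/25)/y < ε.

K = (39/25)/ε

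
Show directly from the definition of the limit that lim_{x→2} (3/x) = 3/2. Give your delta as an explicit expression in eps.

delta = min(1, (2/3)eps)

Fix eps > 0. We seek delta > 0 such that 0 < |x − 2| < delta implies |3/x − (3/2)| < eps.
|3/x − (3/2)| = 3·|2 − x|/(2·|x|) = 3|x − 2|/(2|x|).
Restrict delta ≤ 1. Then |x − 2| < 1 gives |x| > 1, so 2|x| > 2.
Then |3/x − (3/2)| < 3|x − 2|/2, which is < eps when |x − 2| < (2/3)eps.
Take delta = min(1, (2/3)eps). Then 0 < |x − 2| < delta gives both |x − 2| < 1 and |x − 2| < (2/3)eps, so |3/x − (3/2)| < eps.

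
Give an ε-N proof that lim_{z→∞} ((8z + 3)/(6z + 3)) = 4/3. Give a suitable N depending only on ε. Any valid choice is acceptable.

Let ε > 0 be given. We seek N > 0 such that z > N implies |(8z + 3)/(6z + 3) − (4/3)| < ε.
(8z + 3)/(6z + 3) − (4/3) = (6(8z + 3) − 8(6z + 3)) / (6(6z + 3)) = -6/(6(6z + 3)).
For z > 0 we have 6z + 3 > 6z, so |(8z + 3)/(6z + 3) − (4/3)| = 6/(6(6z + 3)) < 6/(6·6z) = (1/6)/z.
Thus |(8z + 3)/(6z + 3) − (4/3)| < ε whenever z > (1/6)/ε.
Take N = (1/6)/ε. If z > N then |(8z + 3)/(6z + 3) − (4/3)| < (1/6)/z < ε.

N = (1/6)/ε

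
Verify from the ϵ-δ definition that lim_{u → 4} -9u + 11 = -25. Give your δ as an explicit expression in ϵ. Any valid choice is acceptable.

δ = ϵ/9

Let ϵ > 0. We need δ > 0 so that 0 < |u − 4| < δ implies |(-9u + 11) + 25| < ϵ.
Since (-9u + 11) + 25 = -9(u − 4), we have |(-9u + 11) + 25| = 9|u − 4|.
So 9|u − 4| < ϵ exactly when |u − 4| < ϵ/9.
Take δ = ϵ/9. If 0 < |u − 4| < δ then |(-9u + 11) + 25| = 9|u − 4| < 9·(ϵ/9) = ϵ.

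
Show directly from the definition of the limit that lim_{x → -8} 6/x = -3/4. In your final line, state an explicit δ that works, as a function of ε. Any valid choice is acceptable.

Fix ε > 0. We seek δ > 0 such that 0 < |x + 8| < δ implies |6/x + 3/4| < ε.
|6/x + 3/4| = 6·|-8 − x|/(8·|x|) = 6|x + 8|/(8|x|).
Require δ ≤ 4 so that |x| > 8 − 4 = 4, hence 8|x| > 32.
Then |6/x + 3/4| < 6|x + 8|/32, which is < ε when |x + 8| < (16/3)ε.
Take δ = min(4, (16/3)ε). Then 0 < |x + 8| < δ gives both |x + 8| < 4 and |x + 8| < (16/3)ε, so |6/x + 3/4| < ε.

δ = min(4, (16/3)ε)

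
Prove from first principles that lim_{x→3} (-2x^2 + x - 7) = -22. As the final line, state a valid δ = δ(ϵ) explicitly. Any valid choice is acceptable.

Let ϵ > 0. We want δ > 0 such that 0 < |x − 3| < δ implies |(-2x^2 + x - 7) + 22| < ϵ.
(-2x^2 + x - 7) + 22 = -2x^2 + x + 15 = (x − 3)(-2x - 5).
So |(-2x^2 + x - 7) + 22| = |x − 3|·|-2x - 5|.
Assume first that |x − 3| < 2, so |x| < 5. Then |-2x - 5| ≤ 2·5 + 5 = 15.
Hence |(-2x^2 + x - 7) + 22| ≤ 15|x − 3| < ϵ provided |x − 3| < ϵ/15.
Take δ = min(2, ϵ/15). Then 0 < |x − 3| < δ gives both |x − 3| < 2 and |x − 3| < ϵ/15, so |(-2x^2 + x - 7) + 22| < ϵ.

δ = min(2, ϵ/15)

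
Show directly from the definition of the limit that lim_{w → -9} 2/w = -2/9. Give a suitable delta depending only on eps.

Let eps > 0 be given. We seek delta > 0 such that 0 < |w + 9| < delta implies |2/w + 2/9| < eps.
|2/w + 2/9| = 2·|-9 − w|/(9·|w|) = 2|w + 9|/(9|w|).
Require delta ≤ 9/2 so that |w| > 9 − 9/2 = 9/2, hence 9|w| > 81/2.
Then |2/w + 2/9| < 2|w + 9|/(81/2), which is < eps when |w + 9| < (81/4)eps.
Take delta = min(9/2, (81/4)eps). Then 0 < |w + 9| < delta gives both |w + 9| < 9/2 and |w + 9| < (81/4)eps, so |2/w + 2/9| < eps.

delta = min(9/2, (81/4)eps)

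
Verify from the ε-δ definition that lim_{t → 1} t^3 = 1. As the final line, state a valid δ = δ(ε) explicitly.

δ = min(2, ε/13)

Let ε > 0. We seek δ > 0 with 0 < |t − 1| < δ ⇒ |t^3 − 1| < ε.
Factor: t^3 − 1 = (t − 1)(t^2 + t + 1), so |t^3 − 1| = |t − 1|·|t^2 + t + 1|.
Restrict δ ≤ 2. Then |t − 1| < 2 gives |t| < 3, so by the triangle inequality |t^2 + t + 1| ≤ 3^2 + 3 + 1 = 13.
Hence |t^3 − 1| ≤ 13|t − 1|, which is < ε once |t − 1| < ε/13.
Take δ = min(2, ε/13). If 0 < |t − 1| < δ then both bounds hold and |t^3 − 1| ≤ 13|t − 1| < 13·(ε/13) = ε.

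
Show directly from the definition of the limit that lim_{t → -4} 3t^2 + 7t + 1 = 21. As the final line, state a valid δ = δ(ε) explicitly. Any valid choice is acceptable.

Let ε > 0 be given. We want δ > 0 such that 0 < |t + 4| < δ implies |(3t^2 + 7t + 1) − 21| < ε.
(3t^2 + 7t + 1) − 21 = 3t^2 + 7t - 20 = (t + 4)(3t - 5).
So |(3t^2 + 7t + 1) − 21| = |t + 4|·|3t - 5|.
Require δ ≤ 1. Then |t + 4| < 1 gives |t| < 5, and by the triangle inequality |3t - 5| ≤ 3·5 + 5 = 20.
Hence |(3t^2 + 7t + 1) − 21| ≤ 20|t + 4| < ε provided |t + 4| < ε/20.
Take δ = min(1, ε/20). Then 0 < |t + 4| < δ gives both |t + 4| < 1 and |t + 4| < ε/20, so |(3t^2 + 7t + 1) − 21| < ε.

δ = min(1, ε/20)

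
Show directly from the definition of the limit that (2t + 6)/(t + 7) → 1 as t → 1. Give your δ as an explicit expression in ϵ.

δ = min(4, 4ϵ)

Let ϵ > 0. We want δ > 0 with 0 < |t − 1| < δ ⇒ |(2t + 6)/(t + 7) − 1| < ϵ.
Combining over a common denominator, (2t + 6)/(t + 7) − 1 = [(2t + 6)·8 − 8·(t + 7)] / [8·(t + 7)] = 8(t − 1) / (8(t + 7)).
So |(2t + 6)/(t + 7) − 1| = 8|t − 1| / (8·|t + 7|).
Restrict δ ≤ 4. Then |t − 1| < 4 gives |t + 7| = |(t − 1) + 8| ≥ 8 − 4 = 4.
Hence |(2t + 6)/(t + 7) − 1| < 8|t − 1|/(8·4) = (1/4)|t − 1|, which is < ϵ once |t − 1| < 4ϵ.
Take δ = min(4, 4ϵ). Then 0 < |t − 1| < δ forces both bounds, so |(2t + 6)/(t + 7) − 1| < ϵ.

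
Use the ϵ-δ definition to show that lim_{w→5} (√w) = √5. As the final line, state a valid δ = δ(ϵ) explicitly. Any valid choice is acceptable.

δ = min(5, √5·ϵ)

Let ϵ > 0. We want δ > 0 such that 0 < |w − 5| < δ implies |√w − √5| < ϵ.
Rationalise: √w − √5 = (w − 5)/(√w + √5), so |√w − √5| = |w − 5|/(√w + √5).
Restrict δ ≤ 5 so that |w − 5| < 5 forces w > 0, and then √w + √5 > √5.
Hence |√w − √5| < |w − 5|/√5, which is < ϵ once |w − 5| < √5·ϵ.
Take δ = min(5, √5·ϵ). If 0 < |w − 5| < δ then w > 0 and |√w − √5| < |w − 5|/√5 < ϵ.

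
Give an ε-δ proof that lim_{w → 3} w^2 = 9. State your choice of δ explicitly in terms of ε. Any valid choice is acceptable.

δ = min(2, ε/8)

Let ε > 0. We seek δ > 0 with 0 < |w − 3| < δ ⇒ |w^2 − 9| < ε.
Factor: w^2 − 9 = (w − 3)(w + 3), so |w^2 − 9| = |w − 3|·|w + 3|.
Impose δ ≤ 2 so that |w| < 5; then |w + 3| ≤ 8.
Hence |w^2 − 9| ≤ 8|w − 3|, which is < ε once |w − 3| < ε/8.
Take δ = min(2, ε/8). If 0 < |w − 3| < δ then both bounds hold and |w^2 − 9| ≤ 8|w − 3| < 8·(ε/8) = ε.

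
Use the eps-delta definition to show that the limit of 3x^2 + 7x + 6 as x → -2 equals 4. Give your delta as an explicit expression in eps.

Suppose eps > 0. We want delta > 0 such that 0 < |x + 2| < delta implies |(3x^2 + 7x + 6) − 4| < eps.
(3x^2 + 7x + 6) − 4 = 3x^2 + 7x + 2 = (x + 2)(3x + 1).
So |(3x^2 + 7x + 6) − 4| = |x + 2|·|3x + 1|.
Require delta ≤ 1. Then |x + 2| < 1 gives |x| < 3, and by the triangle inequality |3x + 1| ≤ 3·3 + 1 = 10.
Hence |(3x^2 + 7x + 6) − 4| ≤ 10|x + 2| < eps provided |x + 2| < eps/10.
Take delta = min(1, eps/10). Then 0 < |x + 2| < delta gives both |x + 2| < 1 and |x + 2| < eps/10, so |(3x^2 + 7x + 6) − 4| < eps.

delta = min(1, eps/10)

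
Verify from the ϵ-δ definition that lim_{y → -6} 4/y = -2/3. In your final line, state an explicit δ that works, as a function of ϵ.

Let ϵ > 0 be given. We seek δ > 0 such that 0 < |y + 6| < δ implies |4/y + 2/3| < ϵ.
|4/y + 2/3| = 4·|-6 − y|/(6·|y|) = 4|y + 6|/(6|y|).
Restrict δ ≤ 3. Then |y + 6| < 3 gives |y| > 3, so 6|y| > 18.
Then |4/y + 2/3| < 4|y + 6|/18, which is < ϵ when |y + 6| < (9/2)ϵ.
Take δ = min(3, (9/2)ϵ). Then 0 < |y + 6| < δ gives both |y + 6| < 3 and |y + 6| < (9/2)ϵ, so |4/y + 2/3| < ϵ.

δ = min(3, (9/2)ϵ)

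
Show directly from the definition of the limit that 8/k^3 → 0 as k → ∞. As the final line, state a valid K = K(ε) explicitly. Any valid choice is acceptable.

Suppose ε > 0. For k ≥ 1, |8/k^3 − 0| = 8/k^3.
8/k^3 < ε ⇔ k^3 > 8/ε ⇔ k > (8/ε)^{1/3}.
Take K = (8/ε)^{1/3}. Then k > K implies 8/k^3 < ε.

K = (8/ε)^{1/3}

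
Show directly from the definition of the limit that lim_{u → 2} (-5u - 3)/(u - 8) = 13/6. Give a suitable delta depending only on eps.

Let eps > 0. We want delta > 0 with 0 < |u − 2| < delta ⇒ |(-5u - 3)/(u - 8) − (13/6)| < eps.
Combining over a common denominator, (-5u - 3)/(u - 8) − (13/6) = [(-5u - 3)·(-6) − (-13)·(u - 8)] / [(-6)·(u - 8)] = 43(u − 2) / ((-6)(u - 8)).
So |(-5u - 3)/(u - 8) − (13/6)| = 43|u − 2| / (6·|u − 8|).
Require delta ≤ 3, so |u − 8| ≥ |-6| − |u − 2| > 6 − 3 = 3.
Hence |(-5u - 3)/(u - 8) − (13/6)| < 43|u − 2|/(6·3) = (43/18)|u − 2|, which is < eps once |u − 2| < (18/43)eps.
Take delta = min(3, (18/43)eps). Then 0 < |u − 2| < delta forces both bounds, so |(-5u - 3)/(u - 8) − (13/6)| < eps.

delta = min(3, (18/43)eps)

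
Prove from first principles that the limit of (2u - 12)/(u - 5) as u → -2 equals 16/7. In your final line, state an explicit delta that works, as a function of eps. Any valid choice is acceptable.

Fix eps > 0. We want delta > 0 with 0 < |u + 2| < delta ⇒ |(2u - 12)/(u - 5) − (16/7)| < eps.
Combining over a common denominator, (2u - 12)/(u - 5) − (16/7) = [(2u - 12)·(-7) − (-16)·(u - 5)] / [(-7)·(u - 5)] = 2(u + 2) / ((-7)(u - 5)).
So |(2u - 12)/(u - 5) − (16/7)| = 2|u + 2| / (7·|u − 5|).
Restrict delta ≤ 7/2. Then |u + 2| < 7/2 gives |u − 5| = |(u + 2) + (-7)| ≥ 7 − 7/2 = 7/2.
Hence |(2u - 12)/(u - 5) − (16/7)| < 2|u + 2|/(7·(7/2)) = (4/49)|u + 2|, which is < eps once |u + 2| < (49/4)eps.
Take delta = min(7/2, (49/4)eps). Then 0 < |u + 2| < delta forces both bounds, so |(2u - 12)/(u - 5) − (16/7)| < eps.

delta = min(7/2, (49/4)eps)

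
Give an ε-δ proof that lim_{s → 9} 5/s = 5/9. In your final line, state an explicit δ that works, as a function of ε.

Let ε > 0. We seek δ > 0 such that 0 < |s − 9| < δ implies |5/s − (5/9)| < ε.
|5/s − (5/9)| = 5·|9 − s|/(9·|s|) = 5|s − 9|/(9|s|).
Restrict δ ≤ 9/2. Then |s − 9| < 9/2 gives |s| > 9/2, so 9|s| > 81/2.
Then |5/s − (5/9)| < 5|s − 9|/(81/2), which is < ε when |s − 9| < (81/10)ε.
Take δ = min(9/2, (81/10)ε). Then 0 < |s − 9| < δ gives both |s − 9| < 9/2 and |s − 9| < (81/10)ε, so |5/s − (5/9)| < ε.

δ = min(9/2, (81/10)ε)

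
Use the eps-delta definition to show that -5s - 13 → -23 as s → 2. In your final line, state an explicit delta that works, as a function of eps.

Let eps > 0 be given. We need delta > 0 so that 0 < |s − 2| < delta implies |(-5s - 13) + 23| < eps.
|(-5s - 13) + 23| = |-5s + 10| = 5|s − 2|.
So 5|s − 2| < eps exactly when |s − 2| < eps/5.
Take delta = eps/5. If 0 < |s − 2| < delta then |(-5s - 13) + 23| = 5|s − 2| < 5·(eps/5) = eps.

delta = eps/5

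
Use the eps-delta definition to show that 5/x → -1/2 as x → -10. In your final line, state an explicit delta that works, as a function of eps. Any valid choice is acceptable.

Let eps > 0 be given. We seek delta > 0 such that 0 < |x + 10| < delta implies |5/x + 1/2| < eps.
|5/x + 1/2| = 5·|-10 − x|/(10·|x|) = 5|x + 10|/(10|x|).
Restrict delta ≤ 5. Then |x + 10| < 5 gives |x| > 5, so 10|x| > 50.
Then |5/x + 1/2| < 5|x + 10|/50, which is < eps when |x + 10| < 10eps.
Take delta = min(5, 10eps). Then 0 < |x + 10| < delta gives both |x + 10| < 5 and |x + 10| < 10eps, so |5/x + 1/2| < eps.

delta = min(5, 10eps)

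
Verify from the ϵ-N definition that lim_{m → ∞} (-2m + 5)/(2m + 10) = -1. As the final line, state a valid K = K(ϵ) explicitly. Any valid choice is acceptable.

Fix ϵ > 0. For m ≥ 1, |(-2m + 5)/(2m + 10) + 1| = |30|/(2(2m + 10)) = 30/(2(2m + 10)).
Since 2m + 10 ≥ 2m for m ≥ 1, this is ≤ 30/(2·2m) = (15/2)/m.
So |(-2m + 5)/(2m + 10) + 1| < ϵ whenever m > (15/2)/ϵ.
Take K = (15/2)/ϵ. If m > K then |(-2m + 5)/(2m + 10) + 1| ≤ (15/2)/m < ϵ.

K = (15/2)/ϵ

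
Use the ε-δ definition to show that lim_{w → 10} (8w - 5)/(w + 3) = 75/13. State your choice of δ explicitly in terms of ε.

Let ε > 0 be given. We want δ > 0 with 0 < |w − 10| < δ ⇒ |(8w - 5)/(w + 3) − (75/13)| < ε.
Combining over a common denominator, (8w - 5)/(w + 3) − (75/13) = [(8w - 5)·13 − 75·(w + 3)] / [13·(w + 3)] = 29(w − 10) / (13(w + 3)).
So |(8w - 5)/(w + 3) − (75/13)| = 29|w − 10| / (13·|w + 3|).
Restrict δ ≤ 13/2. Then |w − 10| < 13/2 gives |w + 3| = |(w − 10) + 13| ≥ 13 − 13/2 = 13/2.
Hence |(8w - 5)/(w + 3) − (75/13)| < 29|w − 10|/(13·(13/2)) = (58/169)|w − 10|, which is < ε once |w − 10| < (169/58)ε.
Take δ = min(13/2, (169/58)ε). Then 0 < |w − 10| < δ forces both bounds, so |(8w - 5)/(w + 3) − (75/13)| < ε.

δ = min(13/2, (169/58)ε)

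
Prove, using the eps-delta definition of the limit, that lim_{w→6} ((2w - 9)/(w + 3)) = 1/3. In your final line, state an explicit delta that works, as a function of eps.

delta = min(9/2, (27/10)eps)

Let eps > 0 be given. We want delta > 0 with 0 < |w − 6| < delta ⇒ |(2w - 9)/(w + 3) − (1/3)| < eps.
Combining over a common denominator, (2w - 9)/(w + 3) − (1/3) = [(2w - 9)·9 − 3·(w + 3)] / [9·(w + 3)] = 15(w − 6) / (9(w + 3)).
So |(2w - 9)/(w + 3) − (1/3)| = 15|w − 6| / (9·|w + 3|).
Restrict delta ≤ 9/2. Then |w − 6| < 9/2 gives |w + 3| = |(w − 6) + 9| ≥ 9 − 9/2 = 9/2.
Hence |(2w - 9)/(w + 3) − (1/3)| < 15|w − 6|/(9·(9/2)) = (10/27)|w − 6|, which is < eps once |w − 6| < (27/10)eps.
Take delta = min(9/2, (27/10)eps). Then 0 < |w − 6| < delta forces both bounds, so |(2w - 9)/(w + 3) − (1/3)| < eps.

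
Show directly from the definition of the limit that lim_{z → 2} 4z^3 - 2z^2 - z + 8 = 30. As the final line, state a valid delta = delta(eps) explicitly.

delta = min(1, eps/65)

Let eps > 0 be given. We want delta > 0 such that 0 < |z − 2| < delta implies |(4z^3 - 2z^2 - z + 8) − 30| < eps.
(4z^3 - 2z^2 - z + 8) − 30 = 4z^3 - 2z^2 - z - 22 = (z − 2)(4z^2 + 6z + 11).
So |(4z^3 - 2z^2 - z + 8) − 30| = |z − 2|·|4z^2 + 6z + 11|.
Assume first that |z − 2| < 1, so |z| < 3. Then |4z^2 + 6z + 11| ≤ 4·3^2 + 6·3 + 11 = 65.
Hence |(4z^3 - 2z^2 - z + 8) − 30| ≤ 65|z − 2| < eps provided |z − 2| < eps/65.
Take delta = min(1, eps/65). Then 0 < |z − 2| < delta gives both |z − 2| < 1 and |z − 2| < eps/65, so |(4z^3 - 2z^2 - z + 8) − 30| < eps.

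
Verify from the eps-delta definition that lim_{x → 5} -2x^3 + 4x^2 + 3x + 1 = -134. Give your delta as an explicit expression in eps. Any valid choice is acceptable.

Fix eps > 0. We want delta > 0 such that 0 < |x − 5| < delta implies |(-2x^3 + 4x^2 + 3x + 1) + 134| < eps.
(-2x^3 + 4x^2 + 3x + 1) + 134 = -2x^3 + 4x^2 + 3x + 135 = (x − 5)(-2x^2 - 6x - 27).
So |(-2x^3 + 4x^2 + 3x + 1) + 134| = |x − 5|·|-2x^2 - 6x - 27|.
Require delta ≤ 1. Then |x − 5| < 1 gives |x| < 6, and by the triangle inequality |-2x^2 - 6x - 27| ≤ 2·6^2 + 6·6 + 27 = 135.
Hence |(-2x^3 + 4x^2 + 3x + 1) + 134| ≤ 135|x − 5| < eps provided |x − 5| < eps/135.
Choosing delta = min(1, eps/135) ensures both conditions, hence |(-2x^3 + 4x^2 + 3x + 1) + 134| < eps.

delta = min(1, eps/135)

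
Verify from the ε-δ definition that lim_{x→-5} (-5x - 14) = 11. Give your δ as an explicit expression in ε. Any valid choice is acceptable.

δ = ε/5

Fix ε > 0. We need δ > 0 so that 0 < |x + 5| < δ implies |(-5x - 14) − 11| < ε.
Since (-5x - 14) − 11 = -5(x + 5), we have |(-5x - 14) − 11| = 5|x + 5|.
Thus it suffices that |x + 5| < ε/5.
Choosing δ = ε/5 gives |(-5x - 14) − 11| = 5|x + 5| < ε whenever |x + 5| < δ.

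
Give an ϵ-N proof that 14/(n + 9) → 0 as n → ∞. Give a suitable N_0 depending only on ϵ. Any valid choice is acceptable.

Fix ϵ > 0. For n ≥ 1, |14/(n + 9) − 0| = 14/(n + 9) ≤ 14/n.
We need 14/n < ϵ, i.e. n > 14/ϵ.
Take N_0 = 14/ϵ. If n > N_0 then |14/(n + 9)| ≤ 14/n < ϵ.

N_0 = 14/ϵ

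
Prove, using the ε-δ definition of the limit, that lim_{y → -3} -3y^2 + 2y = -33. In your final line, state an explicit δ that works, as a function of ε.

δ = min(2, ε/26)

Fix ε > 0. We want δ > 0 such that 0 < |y + 3| < δ implies |(-3y^2 + 2y) + 33| < ε.
(-3y^2 + 2y) + 33 = -3y^2 + 2y + 33 = (y + 3)(-3y + 11).
So |(-3y^2 + 2y) + 33| = |y + 3|·|-3y + 11|.
Require δ ≤ 2. Then |y + 3| < 2 gives |y| < 5, and by the triangle inequality |-3y + 11| ≤ 3·5 + 11 = 26.
Hence |(-3y^2 + 2y) + 33| ≤ 26|y + 3| < ε provided |y + 3| < ε/26.
Choosing δ = min(2, ε/26) ensures both conditions, hence |(-3y^2 + 2y) + 33| < ε.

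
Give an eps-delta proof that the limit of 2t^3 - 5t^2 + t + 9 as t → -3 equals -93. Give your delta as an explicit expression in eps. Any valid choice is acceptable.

Let eps > 0 be given. We want delta > 0 such that 0 < |t + 3| < delta implies |(2t^3 - 5t^2 + t + 9) + 93| < eps.
(2t^3 - 5t^2 + t + 9) + 93 = 2t^3 - 5t^2 + t + 102 = (t + 3)(2t^2 - 11t + 34).
So |(2t^3 - 5t^2 + t + 9) + 93| = |t + 3|·|2t^2 - 11t + 34|.
Assume first that |t + 3| < 1, so |t| < 4. Then |2t^2 - 11t + 34| ≤ 2·4^2 + 11·4 + 34 = 110.
Hence |(2t^3 - 5t^2 + t + 9) + 93| ≤ 110|t + 3| < eps provided |t + 3| < eps/110.
Choosing delta = min(1, eps/110) ensures both conditions, hence |(2t^3 - 5t^2 + t + 9) + 93| < eps.

delta = min(1, eps/110)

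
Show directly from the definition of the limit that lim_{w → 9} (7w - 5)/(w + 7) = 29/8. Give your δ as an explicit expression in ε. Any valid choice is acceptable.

Let ε > 0 be given. We want δ > 0 with 0 < |w − 9| < δ ⇒ |(7w - 5)/(w + 7) − (29/8)| < ε.
Combining over a common denominator, (7w - 5)/(w + 7) − (29/8) = [(7w - 5)·16 − 58·(w + 7)] / [16·(w + 7)] = 54(w − 9) / (16(w + 7)).
So |(7w - 5)/(w + 7) − (29/8)| = 54|w − 9| / (16·|w + 7|).
Restrict δ ≤ 8. Then |w − 9| < 8 gives |w + 7| = |(w − 9) + 16| ≥ 16 − 8 = 8.
Hence |(7w - 5)/(w + 7) − (29/8)| < 54|w − 9|/(16·8) = (27/64)|w − 9|, which is < ε once |w − 9| < (64/27)ε.
Take δ = min(8, (64/27)ε). Then 0 < |w − 9| < δ forces both bounds, so |(7w - 5)/(w + 7) − (29/8)| < ε.

δ = min(8, (64/27)ε)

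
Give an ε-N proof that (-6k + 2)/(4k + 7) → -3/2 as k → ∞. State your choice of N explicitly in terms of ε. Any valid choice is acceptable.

Let ε > 0. For k ≥ 1, |(-6k + 2)/(4k + 7) + 3/2| = |50|/(4(4k + 7)) = 50/(4(4k + 7)).
Since 4k + 7 ≥ 4k for k ≥ 1, this is ≤ 50/(4·4k) = (25/8)/k.
So |(-6k + 2)/(4k + 7) + 3/2| < ε whenever k > (25/8)/ε.
Take N = (25/8)/ε. If k > N then |(-6k + 2)/(4k + 7) + 3/2| ≤ (25/8)/k < ε.

N = (25/8)/ε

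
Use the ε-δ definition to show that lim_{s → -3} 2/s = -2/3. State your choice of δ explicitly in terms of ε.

δ = min(3/2, (9/4)ε)

Fix ε > 0. We seek δ > 0 such that 0 < |s + 3| < δ implies |2/s + 2/3| < ε.
|2/s + 2/3| = 2·|-3 − s|/(3·|s|) = 2|s + 3|/(3|s|).
Restrict δ ≤ 3/2. Then |s + 3| < 3/2 gives |s| > 3/2, so 3|s| > 9/2.
Then |2/s + 2/3| < 2|s + 3|/(9/2), which is < ε when |s + 3| < (9/4)ε.
Take δ = min(3/2, (9/4)ε). Then 0 < |s + 3| < δ gives both |s + 3| < 3/2 and |s + 3| < (9/4)ε, so |2/s + 2/3| < ε.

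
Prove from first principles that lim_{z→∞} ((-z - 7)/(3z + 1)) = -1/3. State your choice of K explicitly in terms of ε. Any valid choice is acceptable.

K = (20/9)/ε

Let ε > 0 be given. We seek K > 0 such that z > K implies |(-z - 7)/(3z + 1) + 1/3| < ε.
(-z - 7)/(3z + 1) + 1/3 = (3(-z - 7) − (-1)(3z + 1)) / (3(3z + 1)) = -20/(3(3z + 1)).
For z > 0 we have 3z + 1 > 3z, so |(-z - 7)/(3z + 1) + 1/3| = 20/(3(3z + 1)) < 20/(3·3z) = (20/9)/z.
Thus |(-z - 7)/(3z + 1) + 1/3| < ε whenever z > (20/9)/ε.
Take K = (20/9)/ε. If z > K then |(-z - 7)/(3z + 1) + 1/3| < (20/9)/z < ε.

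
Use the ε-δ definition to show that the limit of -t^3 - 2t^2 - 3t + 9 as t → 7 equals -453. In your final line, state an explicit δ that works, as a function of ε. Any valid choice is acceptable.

Let ε > 0. We want δ > 0 such that 0 < |t − 7| < δ implies |(-t^3 - 2t^2 - 3t + 9) + 453| < ε.
(-t^3 - 2t^2 - 3t + 9) + 453 = -t^3 - 2t^2 - 3t + 462 = (t − 7)(-t^2 - 9t - 66).
So |(-t^3 - 2t^2 - 3t + 9) + 453| = |t − 7|·|-t^2 - 9t - 66|.
Require δ ≤ 1. Then |t − 7| < 1 gives |t| < 8, and by the triangle inequality |-t^2 - 9t - 66| ≤ 8^2 + 9·8 + 66 = 202.
Hence |(-t^3 - 2t^2 - 3t + 9) + 453| ≤ 202|t − 7| < ε provided |t − 7| < ε/202.
Take δ = min(1, ε/202). Then 0 < |t − 7| < δ gives both |t − 7| < 1 and |t − 7| < ε/202, so |(-t^3 - 2t^2 - 3t + 9) + 453| < ε.

δ = min(1, ε/202)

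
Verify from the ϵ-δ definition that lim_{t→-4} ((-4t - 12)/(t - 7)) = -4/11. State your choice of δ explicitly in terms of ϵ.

Let ϵ > 0 be given. We want δ > 0 with 0 < |t + 4| < δ ⇒ |(-4t - 12)/(t - 7) + 4/11| < ϵ.
Combining over a common denominator, (-4t - 12)/(t - 7) + 4/11 = [(-4t - 12)·(-11) − 4·(t - 7)] / [(-11)·(t - 7)] = 40(t + 4) / ((-11)(t - 7)).
So |(-4t - 12)/(t - 7) + 4/11| = 40|t + 4| / (11·|t − 7|).
Require δ ≤ 11/2, so |t − 7| ≥ |-11| − |t + 4| > 11 − 11/2 = 11/2.
Hence |(-4t - 12)/(t - 7) + 4/11| < 40|t + 4|/(11·(11/2)) = (80/121)|t + 4|, which is < ϵ once |t + 4| < (121/80)ϵ.
Take δ = min(11/2, (121/80)ϵ). Then 0 < |t + 4| < δ forces both bounds, so |(-4t - 12)/(t - 7) + 4/11| < ϵ.

δ = min(11/2, (121/80)ϵ)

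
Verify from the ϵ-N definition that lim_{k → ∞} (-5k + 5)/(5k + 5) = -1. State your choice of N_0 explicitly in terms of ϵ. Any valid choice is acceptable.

Fix ϵ > 0. For k ≥ 1, |(-5k + 5)/(5k + 5) + 1| = |50|/(5(5k + 5)) = 50/(5(5k + 5)).
Since 5k + 5 ≥ 5k for k ≥ 1, this is ≤ 50/(5·5k) = 2/k.
So |(-5k + 5)/(5k + 5) + 1| < ϵ whenever k > 2/ϵ.
Take N_0 = 2/ϵ. If k > N_0 then |(-5k + 5)/(5k + 5) + 1| ≤ 2/k < ϵ.

N_0 = 2/ϵ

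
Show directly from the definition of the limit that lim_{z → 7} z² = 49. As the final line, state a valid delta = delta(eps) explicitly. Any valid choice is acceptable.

delta = min(1, eps/15)

Suppose eps > 0. We seek delta > 0 with 0 < |z − 7| < delta ⇒ |z² − 49| < eps.
Factor: z² − 49 = (z − 7)(z + 7), so |z² − 49| = |z − 7|·|z + 7|.
Restrict delta ≤ 1. Then |z − 7| < 1 gives |z| < 8, so by the triangle inequality |z + 7| ≤ 8 + 7 = 15.
Hence |z² − 49| ≤ 15|z − 7|, which is < eps once |z − 7| < eps/15.
Take delta = min(1, eps/15). If 0 < |z − 7| < delta then both bounds hold and |z² − 49| ≤ 15|z − 7| < 15·(eps/15) = eps.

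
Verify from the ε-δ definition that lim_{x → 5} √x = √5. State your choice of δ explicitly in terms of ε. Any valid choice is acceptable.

δ = min(5, √5·ε)

Fix ε > 0. We want δ > 0 such that 0 < |x − 5| < δ implies |√x − √5| < ε.
Rationalise: √x − √5 = (x − 5)/(√x + √5), so |√x − √5| = |x − 5|/(√x + √5).
Restrict δ ≤ 5 so that |x − 5| < 5 forces x > 0, and then √x + √5 > √5.
Hence |√x − √5| < |x − 5|/√5, which is < ε once |x − 5| < √5·ε.
Take δ = min(5, √5·ε). If 0 < |x − 5| < δ then x > 0 and |√x − √5| < |x − 5|/√5 < ε.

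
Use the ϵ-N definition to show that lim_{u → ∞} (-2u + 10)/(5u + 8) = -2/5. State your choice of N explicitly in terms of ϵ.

N = (66/25)/ϵ

Fix ϵ > 0. We seek N > 0 such that u > N implies |(-2u + 10)/(5u + 8) + 2/5| < ϵ.
(-2u + 10)/(5u + 8) + 2/5 = (5(-2u + 10) − (-2)(5u + 8)) / (5(5u + 8)) = 66/(5(5u + 8)).
For u > 0 we have 5u + 8 > 5u, so |(-2u + 10)/(5u + 8) + 2/5| = 66/(5(5u + 8)) < 66/(5·5u) = (66/25)/u.
Thus |(-2u + 10)/(5u + 8) + 2/5| < ϵ whenever u > (66/25)/ϵ.
Take N = (66/25)/ϵ. If u > N then |(-2u + 10)/(5u + 8) + 2/5| < (66/25)/u < ϵ.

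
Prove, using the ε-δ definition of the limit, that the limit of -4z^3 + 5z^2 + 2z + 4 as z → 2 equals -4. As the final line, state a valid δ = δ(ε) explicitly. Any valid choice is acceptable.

δ = min(1, ε/49)

Let ε > 0 be given. We want δ > 0 such that 0 < |z − 2| < δ implies |(-4z^3 + 5z^2 + 2z + 4) + 4| < ε.
(-4z^3 + 5z^2 + 2z + 4) + 4 = -4z^3 + 5z^2 + 2z + 8 = (z − 2)(-4z^2 - 3z - 4).
So |(-4z^3 + 5z^2 + 2z + 4) + 4| = |z − 2|·|-4z^2 - 3z - 4|.
Assume first that |z − 2| < 1, so |z| < 3. Then |-4z^2 - 3z - 4| ≤ 4·3^2 + 3·3 + 4 = 49.
Hence |(-4z^3 + 5z^2 + 2z + 4) + 4| ≤ 49|z − 2| < ε provided |z − 2| < ε/49.
Choosing δ = min(1, ε/49) ensures both conditions, hence |(-4z^3 + 5z^2 + 2z + 4) + 4| < ε.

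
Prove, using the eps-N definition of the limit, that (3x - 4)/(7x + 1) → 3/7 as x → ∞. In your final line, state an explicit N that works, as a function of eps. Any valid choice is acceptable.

N = (31/49)/eps

Let eps > 0. We seek N > 0 such that x > N implies |(3x - 4)/(7x + 1) − (3/7)| < eps.
(3x - 4)/(7x + 1) − (3/7) = (7(3x - 4) − 3(7x + 1)) / (7(7x + 1)) = -31/(7(7x + 1)).
For x > 0 we have 7x + 1 > 7x, so |(3x - 4)/(7x + 1) − (3/7)| = 31/(7(7x + 1)) < 31/(7·7x) = (31/49)/x.
Thus |(3x - 4)/(7x + 1) − (3/7)| < eps whenever x > (31/49)/eps.
Take N = (31/49)/eps. If x > N then |(3x - 4)/(7x + 1) − (3/7)| < (31/49)/x < eps.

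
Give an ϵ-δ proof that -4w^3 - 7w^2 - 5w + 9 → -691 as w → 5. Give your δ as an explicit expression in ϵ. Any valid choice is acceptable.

Let ϵ > 0 be given. We want δ > 0 such that 0 < |w − 5| < δ implies |(-4w^3 - 7w^2 - 5w + 9) + 691| < ϵ.
(-4w^3 - 7w^2 - 5w + 9) + 691 = -4w^3 - 7w^2 - 5w + 700 = (w − 5)(-4w^2 - 27w - 140).
So |(-4w^3 - 7w^2 - 5w + 9) + 691| = |w − 5|·|-4w^2 - 27w - 140|.
Require δ ≤ 1. Then |w − 5| < 1 gives |w| < 6, and by the triangle inequality |-4w^2 - 27w - 140| ≤ 4·6^2 + 27·6 + 140 = 446.
Hence |(-4w^3 - 7w^2 - 5w + 9) + 691| ≤ 446|w − 5| < ϵ provided |w − 5| < ϵ/446.
Take δ = min(1, ϵ/446). Then 0 < |w − 5| < δ gives both |w − 5| < 1 and |w − 5| < ϵ/446, so |(-4w^3 - 7w^2 - 5w + 9) + 691| < ϵ.

δ = min(1, ϵ/446)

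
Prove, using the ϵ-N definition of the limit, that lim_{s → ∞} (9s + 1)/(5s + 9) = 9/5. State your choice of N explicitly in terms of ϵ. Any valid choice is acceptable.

N = (76/25)/ϵ

Suppose ϵ > 0. We seek N > 0 such that s > N implies |(9s + 1)/(5s + 9) − (9/5)| < ϵ.
(9s + 1)/(5s + 9) − (9/5) = (5(9s + 1) − 9(5s + 9)) / (5(5s + 9)) = -76/(5(5s + 9)).
For s > 0 we have 5s + 9 > 5s, so |(9s + 1)/(5s + 9) − (9/5)| = 76/(5(5s + 9)) < 76/(5·5s) = (76/25)/s.
Thus |(9s + 1)/(5s + 9) − (9/5)| < ϵ whenever s > (76/25)/ϵ.
Take N = (76/25)/ϵ. If s > N then |(9s + 1)/(5s + 9) − (9/5)| < (76/25)/s < ϵ.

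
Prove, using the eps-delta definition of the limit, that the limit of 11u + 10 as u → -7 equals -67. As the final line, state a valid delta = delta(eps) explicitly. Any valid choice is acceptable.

Suppose eps > 0. We need delta > 0 so that 0 < |u + 7| < delta implies |(11u + 10) + 67| < eps.
|(11u + 10) + 67| = |11u + 77| = 11|u + 7|.
So 11|u + 7| < eps exactly when |u + 7| < eps/11.
Take delta = eps/11. If 0 < |u + 7| < delta then |(11u + 10) + 67| = 11|u + 7| < 11·(eps/11) = eps.

delta = eps/11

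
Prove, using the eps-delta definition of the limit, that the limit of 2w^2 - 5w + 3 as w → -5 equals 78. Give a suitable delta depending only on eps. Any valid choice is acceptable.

Let eps > 0. We want delta > 0 such that 0 < |w + 5| < delta implies |(2w^2 - 5w + 3) − 78| < eps.
(2w^2 - 5w + 3) − 78 = 2w^2 - 5w - 75 = (w + 5)(2w - 15).
So |(2w^2 - 5w + 3) − 78| = |w + 5|·|2w - 15|.
Assume first that |w + 5| < 1, so |w| < 6. Then |2w - 15| ≤ 2·6 + 15 = 27.
Hence |(2w^2 - 5w + 3) − 78| ≤ 27|w + 5| < eps provided |w + 5| < eps/27.
Take delta = min(1, eps/27). Then 0 < |w + 5| < delta gives both |w + 5| < 1 and |w + 5| < eps/27, so |(2w^2 - 5w + 3) − 78| < eps.

delta = min(1, eps/27)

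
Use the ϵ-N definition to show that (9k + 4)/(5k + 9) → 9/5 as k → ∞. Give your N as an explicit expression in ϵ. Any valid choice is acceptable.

Let ϵ > 0. For k ≥ 1, |(9k + 4)/(5k + 9) − (9/5)| = |-61|/(5(5k + 9)) = 61/(5(5k + 9)).
Since 5k + 9 ≥ 5k for k ≥ 1, this is ≤ 61/(5·5k) = (61/25)/k.
So |(9k + 4)/(5k + 9) − (9/5)| < ϵ whenever k > (61/25)/ϵ.
Take N = (61/25)/ϵ. If k > N then |(9k + 4)/(5k + 9) − (9/5)| ≤ (61/25)/k < ϵ.

N = (61/25)/ϵ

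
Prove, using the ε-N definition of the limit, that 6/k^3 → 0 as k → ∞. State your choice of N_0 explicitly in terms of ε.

N_0 = (6/ε)^{1/3}

Suppose ε > 0. For k ≥ 1, |6/k^3 − 0| = 6/k^3.
6/k^3 < ε ⇔ k^3 > 6/ε ⇔ k > (6/ε)^{1/3}.
Take N_0 = (6/ε)^{1/3}. Then k > N_0 implies 6/k^3 < ε.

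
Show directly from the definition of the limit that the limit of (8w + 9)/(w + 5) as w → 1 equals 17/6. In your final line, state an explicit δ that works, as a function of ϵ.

δ = min(3, (18/31)ϵ)

Suppose ϵ > 0. We want δ > 0 with 0 < |w − 1| < δ ⇒ |(8w + 9)/(w + 5) − (17/6)| < ϵ.
Combining over a common denominator, (8w + 9)/(w + 5) − (17/6) = [(8w + 9)·6 − 17·(w + 5)] / [6·(w + 5)] = 31(w − 1) / (6(w + 5)).
So |(8w + 9)/(w + 5) − (17/6)| = 31|w − 1| / (6·|w + 5|).
Require δ ≤ 3, so |w + 5| ≥ |6| − |w − 1| > 6 − 3 = 3.
Hence |(8w + 9)/(w + 5) − (17/6)| < 31|w − 1|/(6·3) = (31/18)|w − 1|, which is < ϵ once |w − 1| < (18/31)ϵ.
Take δ = min(3, (18/31)ϵ). Then 0 < |w − 1| < δ forces both bounds, so |(8w + 9)/(w + 5) − (17/6)| < ϵ.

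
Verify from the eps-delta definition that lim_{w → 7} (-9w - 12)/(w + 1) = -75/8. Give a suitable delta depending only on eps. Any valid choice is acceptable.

delta = min(4, (32/3)eps)

Let eps > 0 be given. We want delta > 0 with 0 < |w − 7| < delta ⇒ |(-9w - 12)/(w + 1) + 75/8| < eps.
Combining over a common denominator, (-9w - 12)/(w + 1) + 75/8 = [(-9w - 12)·8 − (-75)·(w + 1)] / [8·(w + 1)] = 3(w − 7) / (8(w + 1)).
So |(-9w - 12)/(w + 1) + 75/8| = 3|w − 7| / (8·|w + 1|).
Require delta ≤ 4, so |w + 1| ≥ |8| − |w − 7| > 8 − 4 = 4.
Hence |(-9w - 12)/(w + 1) + 75/8| < 3|w − 7|/(8·4) = (3/32)|w − 7|, which is < eps once |w − 7| < (32/3)eps.
Take delta = min(4, (32/3)eps). Then 0 < |w − 7| < delta forces both bounds, so |(-9w - 12)/(w + 1) + 75/8| < eps.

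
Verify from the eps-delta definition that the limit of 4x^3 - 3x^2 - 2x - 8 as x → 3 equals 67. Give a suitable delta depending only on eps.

Fix eps > 0. We want delta > 0 such that 0 < |x − 3| < delta implies |(4x^3 - 3x^2 - 2x - 8) − 67| < eps.
(4x^3 - 3x^2 - 2x - 8) − 67 = 4x^3 - 3x^2 - 2x - 75 = (x − 3)(4x^2 + 9x + 25).
So |(4x^3 - 3x^2 - 2x - 8) − 67| = |x − 3|·|4x^2 + 9x + 25|.
Require delta ≤ 2. Then |x − 3| < 2 gives |x| < 5, and by the triangle inequality |4x^2 + 9x + 25| ≤ 4·5^2 + 9·5 + 25 = 170.
Hence |(4x^3 - 3x^2 - 2x - 8) − 67| ≤ 170|x − 3| < eps provided |x − 3| < eps/170.
Take delta = min(2, eps/170). Then 0 < |x − 3| < delta gives both |x − 3| < 2 and |x − 3| < eps/170, so |(4x^3 - 3x^2 - 2x - 8) − 67| < eps.

delta = min(2, eps/170)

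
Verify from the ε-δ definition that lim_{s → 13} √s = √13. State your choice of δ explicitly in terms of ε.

δ = min(13, √13·ε)

Let ε > 0. We want δ > 0 such that 0 < |s − 13| < δ implies |√s − √13| < ε.
Multiplying by the conjugate, |√s − √13| = |s − 13|/(√s + √13).
Restrict δ ≤ 13 so that |s − 13| < 13 forces s > 0, and then √s + √13 > √13.
Hence |√s − √13| < |s − 13|/√13, which is < ε once |s − 13| < √13·ε.
Take δ = min(13, √13·ε). If 0 < |s − 13| < δ then s > 0 and |√s − √13| < |s − 13|/√13 < ε.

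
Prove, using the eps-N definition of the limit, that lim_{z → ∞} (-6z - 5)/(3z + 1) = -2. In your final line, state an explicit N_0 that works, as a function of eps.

N_0 = 1/eps

Let eps > 0 be given. We seek N_0 > 0 such that z > N_0 implies |(-6z - 5)/(3z + 1) + 2| < eps.
(-6z - 5)/(3z + 1) + 2 = (3(-6z - 5) − (-6)(3z + 1)) / (3(3z + 1)) = -9/(3(3z + 1)).
For z > 0 we have 3z + 1 > 3z, so |(-6z - 5)/(3z + 1) + 2| = 9/(3(3z + 1)) < 9/(3·3z) = 1/z.
Thus |(-6z - 5)/(3z + 1) + 2| < eps whenever z > 1/eps.
Take N_0 = 1/eps. If z > N_0 then |(-6z - 5)/(3z + 1) + 2| < 1/z < eps.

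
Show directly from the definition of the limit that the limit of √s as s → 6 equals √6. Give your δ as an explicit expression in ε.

Suppose ε > 0. We want δ > 0 such that 0 < |s − 6| < δ implies |√s − √6| < ε.
Multiplying by the conjugate, |√s − √6| = |s − 6|/(√s + √6).
Restrict δ ≤ 6 so that |s − 6| < 6 forces s > 0, and then √s + √6 > √6.
Hence |√s − √6| < |s − 6|/√6, which is < ε once |s − 6| < √6·ε.
Take δ = min(6, √6·ε). If 0 < |s − 6| < δ then s > 0 and |√s − √6| < |s − 6|/√6 < ε.

δ = min(6, √6·ε)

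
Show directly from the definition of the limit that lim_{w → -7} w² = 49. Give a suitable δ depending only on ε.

δ = min(1, ε/15)

Suppose ε > 0. We seek δ > 0 with 0 < |w + 7| < δ ⇒ |w² − 49| < ε.
Factor: w² − 49 = (w + 7)(w - 7), so |w² − 49| = |w + 7|·|w - 7|.
Impose δ ≤ 1 so that |w| < 8; then |w - 7| ≤ 15.
Hence |w² − 49| ≤ 15|w + 7|, which is < ε once |w + 7| < ε/15.
Take δ = min(1, ε/15). If 0 < |w + 7| < δ then both bounds hold and |w² − 49| ≤ 15|w + 7| < 15·(ε/15) = ε.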